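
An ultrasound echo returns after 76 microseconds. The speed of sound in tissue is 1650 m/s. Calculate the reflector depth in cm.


depth = c * t / 2
t = 76 us = 7.6000e-05 s
depth = 1650 * 7.6000e-05 / 2
depth = 0.0627 m = 6.27 cm


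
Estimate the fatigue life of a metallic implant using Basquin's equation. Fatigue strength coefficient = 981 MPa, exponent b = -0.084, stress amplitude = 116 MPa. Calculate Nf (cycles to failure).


sigma_a = sigma_f' * (2Nf)^b
2Nf = (sigma_a/sigma_f')^(1/b)
2Nf = (116/981)^(1/-0.084)
2Nf = 1.0920095e+11
Nf = 5.4600e+10


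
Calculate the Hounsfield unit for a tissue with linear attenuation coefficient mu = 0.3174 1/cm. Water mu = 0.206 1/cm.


HU = ((mu_tissue - mu_water) / mu_water) * 1000
HU = ((0.3174 - 0.206) / 0.206) * 1000
HU = 540.8


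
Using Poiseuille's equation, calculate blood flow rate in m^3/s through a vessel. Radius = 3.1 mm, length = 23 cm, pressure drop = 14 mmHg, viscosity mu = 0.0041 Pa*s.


Q = pi*r^4*dP / (8*mu*L)
r = 0.0031 m, L = 0.23 m
dP = 14 mmHg = 1866.508 Pa
Q = 7.1784e-05 m^3/s


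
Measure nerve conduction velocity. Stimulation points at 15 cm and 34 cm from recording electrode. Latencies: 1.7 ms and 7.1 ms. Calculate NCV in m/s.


Distance = (34 - 15) / 100 = 0.19 m
dt = (7.1 - 1.7) / 1000 = 0.0054 s
NCV = dist / dt = 35.19 m/s


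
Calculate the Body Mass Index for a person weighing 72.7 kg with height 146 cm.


BMI = weight / height^2
height = 146 cm = 1.46 m
BMI = 72.7 / 1.46^2
BMI = 34.11 kg/m^2


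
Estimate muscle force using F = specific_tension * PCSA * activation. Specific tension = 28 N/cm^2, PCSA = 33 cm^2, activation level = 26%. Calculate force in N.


F = sigma * PCSA * activation
F = 28 * 33 * 0.26
F = 240.2 N


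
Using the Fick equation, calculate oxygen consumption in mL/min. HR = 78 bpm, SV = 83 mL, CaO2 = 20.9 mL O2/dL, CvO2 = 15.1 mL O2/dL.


CO = HR*SV = 78*83/1000 = 6.474 L/min
a-v O2 diff = 20.9 - 15.1 = 5.8 mL/dL
VO2 = CO * (CaO2-CvO2) * 10 dL/L
VO2 = 6.474 * 5.8 * 10
VO2 = 375.5 mL/min


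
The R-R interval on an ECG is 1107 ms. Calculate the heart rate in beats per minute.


HR = 60 / RR_interval(s)
RR = 1107 ms = 1.107 s
HR = 60 / 1.107 = 54.2 bpm


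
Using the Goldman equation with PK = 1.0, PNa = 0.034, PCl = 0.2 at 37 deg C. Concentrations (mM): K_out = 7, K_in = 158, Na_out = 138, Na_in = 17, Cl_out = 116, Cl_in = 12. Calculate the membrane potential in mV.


Vm = (RT/F)*ln((PK*Ko + PNa*Nao + PCl*Cli)/(PK*Ki + PNa*Nai + PCl*Clo))
Numer = 14.092, Denom = 181.778
Vm = -68.34 mV


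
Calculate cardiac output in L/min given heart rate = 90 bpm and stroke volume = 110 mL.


CO = HR * SV
CO = 90 * 110 / 1000
CO = 9.9 L/min


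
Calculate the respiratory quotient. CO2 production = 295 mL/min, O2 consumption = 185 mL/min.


RQ = VCO2 / VO2
RQ = 295 / 185
RQ = 1.595


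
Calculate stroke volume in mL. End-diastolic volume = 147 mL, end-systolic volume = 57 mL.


SV = EDV - ESV
SV = 147 - 57
SV = 90 mL


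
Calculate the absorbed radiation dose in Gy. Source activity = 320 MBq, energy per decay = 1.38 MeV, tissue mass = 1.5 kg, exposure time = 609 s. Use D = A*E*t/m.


A = 320 MBq = 3.2000e+08 Bq
E = 1.38 MeV = 2.21076e-13 J
D = A*E*t/m = 3.2000e+08*2.21076e-13*609/1.5
D = 0.02872 Gy


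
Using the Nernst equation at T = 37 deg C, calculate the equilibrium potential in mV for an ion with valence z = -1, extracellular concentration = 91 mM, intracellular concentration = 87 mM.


E = (RT/(zF)) * ln(C_out/C_in)
T = 37 + 273.15 = 310.15 K
E = (8.314 * 310.15 / (-1 * 96485)) * ln(91/87)
E = -1.201 mV


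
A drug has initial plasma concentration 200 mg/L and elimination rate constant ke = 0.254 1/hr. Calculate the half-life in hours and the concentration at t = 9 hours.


t_half = ln(2) / ke = 0.693147 / 0.254 = 2.729 hr
C(t) = C0 * exp(-ke*t) = 200 * exp(-0.254*9)
C(9) = 20.33 mg/L


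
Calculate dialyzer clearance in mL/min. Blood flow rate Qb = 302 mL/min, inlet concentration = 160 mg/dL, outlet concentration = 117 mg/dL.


K = Qb * (Cb_in - Cb_out) / Cb_in
K = 302 * (160 - 117) / 160
K = 81.16 mL/min


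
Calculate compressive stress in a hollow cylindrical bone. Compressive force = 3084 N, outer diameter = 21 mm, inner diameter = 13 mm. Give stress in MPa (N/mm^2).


A = pi*(r_o^2 - r_i^2)
r_o = 10.5 mm, r_i = 6.5 mm
A = 213.628 mm^2
sigma = F/A = 3084 / 213.628
sigma = 14.44 MPa


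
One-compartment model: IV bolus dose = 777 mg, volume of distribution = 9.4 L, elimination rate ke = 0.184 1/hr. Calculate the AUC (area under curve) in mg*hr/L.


C0 = Dose/Vd = 777/9.4 = 82.6596 mg/L
AUC = C0/ke = 82.6596/0.184
AUC = 449.2 mg*hr/L


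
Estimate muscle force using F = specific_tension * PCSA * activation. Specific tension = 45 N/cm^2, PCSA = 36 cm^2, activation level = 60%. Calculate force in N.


F = sigma * PCSA * activation
F = 45 * 36 * 0.6
F = 972 N


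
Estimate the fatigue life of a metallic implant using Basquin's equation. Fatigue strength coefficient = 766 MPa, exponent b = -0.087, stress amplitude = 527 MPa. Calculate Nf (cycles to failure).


sigma_a = sigma_f' * (2Nf)^b
2Nf = (sigma_a/sigma_f')^(1/b)
2Nf = (527/766)^(1/-0.087)
2Nf = 73.59958
Nf = 36.8


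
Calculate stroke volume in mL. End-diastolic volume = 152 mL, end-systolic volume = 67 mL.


SV = EDV - ESV
SV = 152 - 67
SV = 85 mL


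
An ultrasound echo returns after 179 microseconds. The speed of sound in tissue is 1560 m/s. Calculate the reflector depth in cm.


depth = c * t / 2
t = 179 us = 1.7900e-04 s
depth = 1560 * 1.7900e-04 / 2
depth = 0.13962 m = 13.962 cm


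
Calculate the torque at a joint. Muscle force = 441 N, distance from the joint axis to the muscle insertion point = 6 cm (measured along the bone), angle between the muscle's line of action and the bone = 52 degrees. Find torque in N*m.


Torque = F * d * sin(theta)   (moment arm = d*sin(theta))
d = 6 cm = 0.06 m
Torque = 441 * 0.06 * sin(52)
Torque = 20.85 N*m


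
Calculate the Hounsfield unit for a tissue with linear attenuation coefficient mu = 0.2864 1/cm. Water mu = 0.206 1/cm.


HU = ((mu_tissue - mu_water) / mu_water) * 1000
HU = ((0.2864 - 0.206) / 0.206) * 1000
HU = 390.3


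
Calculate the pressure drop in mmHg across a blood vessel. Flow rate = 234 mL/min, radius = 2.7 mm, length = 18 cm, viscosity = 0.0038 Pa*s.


dP = 8*mu*L*Q / (pi*r^4)
Q = 234 mL/min = 3.9e-06 m^3/s
dP = 127.822 Pa = 127.822 / 133.322 mmHg = 0.9587 mmHg


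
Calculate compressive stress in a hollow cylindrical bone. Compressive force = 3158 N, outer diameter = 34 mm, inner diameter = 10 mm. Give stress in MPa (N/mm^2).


A = pi*(r_o^2 - r_i^2)
r_o = 17 mm, r_i = 5 mm
A = 829.38 mm^2
sigma = F/A = 3158 / 829.38
sigma = 3.808 MPa


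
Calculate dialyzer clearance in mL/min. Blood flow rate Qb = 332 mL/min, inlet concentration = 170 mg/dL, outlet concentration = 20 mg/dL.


K = Qb * (Cb_in - Cb_out) / Cb_in
K = 332 * (170 - 20) / 170
K = 292.9 mL/min


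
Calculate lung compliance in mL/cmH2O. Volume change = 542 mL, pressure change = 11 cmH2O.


C = dV / dP
C = 542 / 11
C = 49.27 mL/cmH2O


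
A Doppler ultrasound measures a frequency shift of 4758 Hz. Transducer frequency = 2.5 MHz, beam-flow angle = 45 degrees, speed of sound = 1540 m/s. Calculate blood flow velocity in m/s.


v = fd * c / (2 * f0 * cos(theta))
v = 4758 * 1540 / (2 * 2.5000e+06 * cos(45))
v = 2.072 m/s


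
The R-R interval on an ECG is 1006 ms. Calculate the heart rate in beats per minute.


HR = 60 / RR_interval(s)
RR = 1006 ms = 1.006 s
HR = 60 / 1.006 = 59.64 bpm


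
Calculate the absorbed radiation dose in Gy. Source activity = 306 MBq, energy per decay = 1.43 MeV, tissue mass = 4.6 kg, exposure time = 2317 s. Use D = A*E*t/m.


A = 306 MBq = 3.0600e+08 Bq
E = 1.43 MeV = 2.29086e-13 J
D = A*E*t/m = 3.0600e+08*2.29086e-13*2317/4.6
D = 0.03531 Gy


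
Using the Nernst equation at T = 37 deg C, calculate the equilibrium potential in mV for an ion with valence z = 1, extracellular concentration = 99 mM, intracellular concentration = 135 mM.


E = (RT/(zF)) * ln(C_out/C_in)
T = 37 + 273.15 = 310.15 K
E = (8.314 * 310.15 / (1 * 96485)) * ln(99/135)
E = -8.289 mV


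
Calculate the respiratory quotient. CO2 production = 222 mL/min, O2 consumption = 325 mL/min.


RQ = VCO2 / VO2
RQ = 222 / 325
RQ = 0.6831


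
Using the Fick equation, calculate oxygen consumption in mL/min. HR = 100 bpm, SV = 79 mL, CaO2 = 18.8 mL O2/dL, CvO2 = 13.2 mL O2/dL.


CO = HR*SV = 100*79/1000 = 7.9 L/min
a-v O2 diff = 18.8 - 13.2 = 5.6 mL/dL
VO2 = CO * (CaO2-CvO2) * 10 dL/L
VO2 = 7.9 * 5.6 * 10
VO2 = 442.4 mL/min


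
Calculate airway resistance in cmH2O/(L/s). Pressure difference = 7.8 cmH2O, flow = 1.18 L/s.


R = dP / flow
R = 7.8 / 1.18
R = 6.61 cmH2O/(L/s)


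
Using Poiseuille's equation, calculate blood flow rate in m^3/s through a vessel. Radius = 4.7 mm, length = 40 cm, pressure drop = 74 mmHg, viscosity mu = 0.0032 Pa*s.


Q = pi*r^4*dP / (8*mu*L)
r = 0.0047 m, L = 0.4 m
dP = 74 mmHg = 9865.828 Pa
Q = 0.001477 m^3/s


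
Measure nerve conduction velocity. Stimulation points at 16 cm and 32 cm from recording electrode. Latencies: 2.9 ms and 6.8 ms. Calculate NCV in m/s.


Distance = (32 - 16) / 100 = 0.16 m
dt = (6.8 - 2.9) / 1000 = 0.0039 s
NCV = dist / dt = 41.03 m/s


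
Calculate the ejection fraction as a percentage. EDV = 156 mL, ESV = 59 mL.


SV = EDV - ESV = 156 - 59 = 97 mL
EF = SV/EDV * 100 = 97/156 * 100
EF = 62.18%


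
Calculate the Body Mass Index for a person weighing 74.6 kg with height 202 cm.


BMI = weight / height^2
height = 202 cm = 2.02 m
BMI = 74.6 / 2.02^2
BMI = 18.28 kg/m^2


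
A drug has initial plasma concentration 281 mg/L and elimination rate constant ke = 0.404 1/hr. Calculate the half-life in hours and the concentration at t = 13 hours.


t_half = ln(2) / ke = 0.693147 / 0.404 = 1.716 hr
C(t) = C0 * exp(-ke*t) = 281 * exp(-0.404*13)
C(13) = 1.472 mg/L


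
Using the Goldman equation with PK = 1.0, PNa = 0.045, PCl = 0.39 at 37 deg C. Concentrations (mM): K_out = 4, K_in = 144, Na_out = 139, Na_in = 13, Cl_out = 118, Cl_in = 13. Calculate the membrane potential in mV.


Vm = (RT/F)*ln((PK*Ko + PNa*Nao + PCl*Cli)/(PK*Ki + PNa*Nai + PCl*Clo))
Numer = 15.325, Denom = 190.605
Vm = -67.37 mV


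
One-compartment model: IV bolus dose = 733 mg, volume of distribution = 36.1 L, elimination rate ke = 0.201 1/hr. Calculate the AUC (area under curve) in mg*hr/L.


C0 = Dose/Vd = 733/36.1 = 20.3047 mg/L
AUC = C0/ke = 20.3047/0.201
AUC = 101 mg*hr/L


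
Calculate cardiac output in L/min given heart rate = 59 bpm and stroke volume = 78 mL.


CO = HR * SV
CO = 59 * 78 / 1000
CO = 4.602 L/min


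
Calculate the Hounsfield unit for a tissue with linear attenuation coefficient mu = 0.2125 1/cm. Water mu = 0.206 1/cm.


HU = ((mu_tissue - mu_water) / mu_water) * 1000
HU = ((0.2125 - 0.206) / 0.206) * 1000
HU = 31.55


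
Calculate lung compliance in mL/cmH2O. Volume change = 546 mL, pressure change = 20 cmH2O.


C = dV / dP
C = 546 / 20
C = 27.3 mL/cmH2O


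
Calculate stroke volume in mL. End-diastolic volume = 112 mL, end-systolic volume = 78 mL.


SV = EDV - ESV
SV = 112 - 78
SV = 34 mL


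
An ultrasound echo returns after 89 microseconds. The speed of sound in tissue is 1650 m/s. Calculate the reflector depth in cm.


depth = c * t / 2
t = 89 us = 8.9000e-05 s
depth = 1650 * 8.9000e-05 / 2
depth = 0.073425 m = 7.3425 cm


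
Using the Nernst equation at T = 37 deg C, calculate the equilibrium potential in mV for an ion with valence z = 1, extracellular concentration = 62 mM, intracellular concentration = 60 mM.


E = (RT/(zF)) * ln(C_out/C_in)
T = 37 + 273.15 = 310.15 K
E = (8.314 * 310.15 / (1 * 96485)) * ln(62/60)
E = 0.8763 mV


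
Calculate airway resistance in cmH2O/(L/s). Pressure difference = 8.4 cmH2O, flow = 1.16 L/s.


R = dP / flow
R = 8.4 / 1.16
R = 7.241 cmH2O/(L/s)


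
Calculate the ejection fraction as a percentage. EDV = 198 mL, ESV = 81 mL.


SV = EDV - ESV = 198 - 81 = 117 mL
EF = SV/EDV * 100 = 117/198 * 100
EF = 59.09%


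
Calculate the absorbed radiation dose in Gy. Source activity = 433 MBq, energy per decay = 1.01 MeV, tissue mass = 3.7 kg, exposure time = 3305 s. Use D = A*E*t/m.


A = 433 MBq = 4.3300e+08 Bq
E = 1.01 MeV = 1.61802e-13 J
D = A*E*t/m = 4.3300e+08*1.61802e-13*3305/3.7
D = 0.06258 Gy


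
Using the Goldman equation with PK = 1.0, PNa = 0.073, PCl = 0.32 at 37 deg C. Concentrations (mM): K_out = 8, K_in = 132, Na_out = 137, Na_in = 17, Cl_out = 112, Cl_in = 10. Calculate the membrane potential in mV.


Vm = (RT/F)*ln((PK*Ko + PNa*Nao + PCl*Cli)/(PK*Ki + PNa*Nai + PCl*Clo))
Numer = 21.201, Denom = 169.081
Vm = -55.49 mV


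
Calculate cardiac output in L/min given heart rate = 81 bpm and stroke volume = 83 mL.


CO = HR * SV
CO = 81 * 83 / 1000
CO = 6.723 L/min


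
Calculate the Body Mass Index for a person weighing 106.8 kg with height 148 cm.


BMI = weight / height^2
height = 148 cm = 1.48 m
BMI = 106.8 / 1.48^2
BMI = 48.76 kg/m^2


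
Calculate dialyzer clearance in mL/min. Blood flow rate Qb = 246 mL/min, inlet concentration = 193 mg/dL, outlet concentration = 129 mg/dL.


K = Qb * (Cb_in - Cb_out) / Cb_in
K = 246 * (193 - 129) / 193
K = 81.58 mL/min


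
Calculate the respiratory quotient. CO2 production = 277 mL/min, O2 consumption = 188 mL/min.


RQ = VCO2 / VO2
RQ = 277 / 188
RQ = 1.473


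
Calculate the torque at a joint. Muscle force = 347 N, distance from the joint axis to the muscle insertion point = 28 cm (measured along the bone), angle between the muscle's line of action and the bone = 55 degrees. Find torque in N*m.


Torque = F * d * sin(theta)   (moment arm = d*sin(theta))
d = 28 cm = 0.28 m
Torque = 347 * 0.28 * sin(55)
Torque = 79.59 N*m


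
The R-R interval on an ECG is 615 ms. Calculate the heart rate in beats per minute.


HR = 60 / RR_interval(s)
RR = 615 ms = 0.615 s
HR = 60 / 0.615 = 97.56 bpm


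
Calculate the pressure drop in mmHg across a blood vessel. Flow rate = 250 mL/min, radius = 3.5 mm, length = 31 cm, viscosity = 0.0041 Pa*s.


dP = 8*mu*L*Q / (pi*r^4)
Q = 250 mL/min = 4.16667e-06 m^3/s
dP = 89.8675 Pa = 89.8675 / 133.322 mmHg = 0.6741 mmHg


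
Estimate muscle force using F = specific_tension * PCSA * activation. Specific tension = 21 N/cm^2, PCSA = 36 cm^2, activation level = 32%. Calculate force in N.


F = sigma * PCSA * activation
F = 21 * 36 * 0.32
F = 241.9 N


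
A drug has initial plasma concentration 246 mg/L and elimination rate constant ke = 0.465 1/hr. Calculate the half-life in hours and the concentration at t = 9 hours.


t_half = ln(2) / ke = 0.693147 / 0.465 = 1.491 hr
C(t) = C0 * exp(-ke*t) = 246 * exp(-0.465*9)
C(9) = 3.745 mg/L


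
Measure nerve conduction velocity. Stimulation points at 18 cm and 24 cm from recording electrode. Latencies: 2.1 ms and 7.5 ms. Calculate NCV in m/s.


Distance = (24 - 18) / 100 = 0.06 m
dt = (7.5 - 2.1) / 1000 = 0.0054 s
NCV = dist / dt = 11.11 m/s


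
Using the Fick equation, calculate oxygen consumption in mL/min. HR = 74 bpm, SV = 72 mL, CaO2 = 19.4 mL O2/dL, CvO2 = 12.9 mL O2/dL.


CO = HR*SV = 74*72/1000 = 5.328 L/min
a-v O2 diff = 19.4 - 12.9 = 6.5 mL/dL
VO2 = CO * (CaO2-CvO2) * 10 dL/L
VO2 = 5.328 * 6.5 * 10
VO2 = 346.3 mL/min


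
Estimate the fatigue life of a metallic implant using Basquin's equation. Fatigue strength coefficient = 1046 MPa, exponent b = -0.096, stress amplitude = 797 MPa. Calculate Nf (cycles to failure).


sigma_a = sigma_f' * (2Nf)^b
2Nf = (sigma_a/sigma_f')^(1/b)
2Nf = (797/1046)^(1/-0.096)
2Nf = 16.979733
Nf = 8.49


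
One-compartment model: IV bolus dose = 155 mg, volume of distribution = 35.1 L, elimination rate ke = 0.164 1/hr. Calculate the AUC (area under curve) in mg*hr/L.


C0 = Dose/Vd = 155/35.1 = 4.41595 mg/L
AUC = C0/ke = 4.41595/0.164
AUC = 26.93 mg*hr/L


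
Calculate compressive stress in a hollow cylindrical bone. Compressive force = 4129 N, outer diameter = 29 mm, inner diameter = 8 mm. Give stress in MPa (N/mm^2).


A = pi*(r_o^2 - r_i^2)
r_o = 14.5 mm, r_i = 4 mm
A = 610.254 mm^2
sigma = F/A = 4129 / 610.254
sigma = 6.766 MPa


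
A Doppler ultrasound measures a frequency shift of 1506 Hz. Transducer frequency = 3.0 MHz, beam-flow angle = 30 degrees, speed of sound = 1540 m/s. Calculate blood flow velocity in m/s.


v = fd * c / (2 * f0 * cos(theta))
v = 1506 * 1540 / (2 * 3.0000e+06 * cos(30))
v = 0.4463 m/s


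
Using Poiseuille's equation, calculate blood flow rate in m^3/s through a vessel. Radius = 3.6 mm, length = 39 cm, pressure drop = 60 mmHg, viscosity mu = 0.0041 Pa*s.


Q = pi*r^4*dP / (8*mu*L)
r = 0.0036 m, L = 0.39 m
dP = 60 mmHg = 7999.32 Pa
Q = 3.2997e-04 m^3/s


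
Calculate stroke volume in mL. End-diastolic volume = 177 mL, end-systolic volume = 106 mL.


SV = EDV - ESV
SV = 177 - 106
SV = 71 mL


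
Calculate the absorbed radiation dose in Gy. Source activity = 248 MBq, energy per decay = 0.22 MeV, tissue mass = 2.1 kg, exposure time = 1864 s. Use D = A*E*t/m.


A = 248 MBq = 2.4800e+08 Bq
E = 0.22 MeV = 3.5244e-14 J
D = A*E*t/m = 2.4800e+08*3.5244e-14*1864/2.1
D = 0.007758 Gy


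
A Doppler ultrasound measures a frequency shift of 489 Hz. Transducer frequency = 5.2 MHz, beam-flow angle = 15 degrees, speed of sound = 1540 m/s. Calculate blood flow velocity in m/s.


v = fd * c / (2 * f0 * cos(theta))
v = 489 * 1540 / (2 * 5.2000e+06 * cos(15))
v = 0.07496 m/s


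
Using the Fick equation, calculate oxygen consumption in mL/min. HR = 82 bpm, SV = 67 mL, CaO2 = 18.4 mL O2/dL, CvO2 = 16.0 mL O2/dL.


CO = HR*SV = 82*67/1000 = 5.494 L/min
a-v O2 diff = 18.4 - 16.0 = 2.4 mL/dL
VO2 = CO * (CaO2-CvO2) * 10 dL/L
VO2 = 5.494 * 2.4 * 10
VO2 = 131.9 mL/min


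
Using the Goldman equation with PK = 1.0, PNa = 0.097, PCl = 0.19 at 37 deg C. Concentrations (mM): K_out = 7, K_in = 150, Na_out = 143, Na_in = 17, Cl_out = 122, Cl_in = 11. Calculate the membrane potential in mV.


Vm = (RT/F)*ln((PK*Ko + PNa*Nao + PCl*Cli)/(PK*Ki + PNa*Nai + PCl*Clo))
Numer = 22.961, Denom = 174.829
Vm = -54.25 mV


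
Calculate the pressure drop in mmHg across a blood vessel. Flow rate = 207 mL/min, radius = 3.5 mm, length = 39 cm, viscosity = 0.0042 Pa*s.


dP = 8*mu*L*Q / (pi*r^4)
Q = 207 mL/min = 3.45e-06 m^3/s
dP = 95.8961 Pa = 95.8961 / 133.322 mmHg = 0.7193 mmHg


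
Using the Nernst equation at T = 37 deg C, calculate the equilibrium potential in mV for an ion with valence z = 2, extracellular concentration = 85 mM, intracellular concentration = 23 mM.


E = (RT/(zF)) * ln(C_out/C_in)
T = 37 + 273.15 = 310.15 K
E = (8.314 * 310.15 / (2 * 96485)) * ln(85/23)
E = 17.47 mV


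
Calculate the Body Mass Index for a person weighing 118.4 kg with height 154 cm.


BMI = weight / height^2
height = 154 cm = 1.54 m
BMI = 118.4 / 1.54^2
BMI = 49.92 kg/m^2


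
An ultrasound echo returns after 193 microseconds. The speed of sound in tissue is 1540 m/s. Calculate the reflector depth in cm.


depth = c * t / 2
t = 193 us = 1.9300e-04 s
depth = 1540 * 1.9300e-04 / 2
depth = 0.14861 m = 14.861 cm


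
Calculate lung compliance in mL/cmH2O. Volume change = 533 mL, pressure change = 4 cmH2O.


C = dV / dP
C = 533 / 4
C = 133.2 mL/cmH2O


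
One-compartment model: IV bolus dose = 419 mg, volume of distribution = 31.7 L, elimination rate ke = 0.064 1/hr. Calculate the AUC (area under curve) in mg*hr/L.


C0 = Dose/Vd = 419/31.7 = 13.2177 mg/L
AUC = C0/ke = 13.2177/0.064
AUC = 206.5 mg*hr/L


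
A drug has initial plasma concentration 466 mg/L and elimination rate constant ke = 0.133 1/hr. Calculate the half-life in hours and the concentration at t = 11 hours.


t_half = ln(2) / ke = 0.693147 / 0.133 = 5.212 hr
C(t) = C0 * exp(-ke*t) = 466 * exp(-0.133*11)
C(11) = 107.9 mg/L


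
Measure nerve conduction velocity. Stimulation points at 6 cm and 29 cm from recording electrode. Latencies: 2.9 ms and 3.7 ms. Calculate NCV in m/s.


Distance = (29 - 6) / 100 = 0.23 m
dt = (3.7 - 2.9) / 1000 = 8.0000e-04 s
NCV = dist / dt = 287.5 m/s


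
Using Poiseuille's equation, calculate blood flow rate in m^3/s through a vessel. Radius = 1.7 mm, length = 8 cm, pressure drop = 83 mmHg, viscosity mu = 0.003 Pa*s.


Q = pi*r^4*dP / (8*mu*L)
r = 0.0017 m, L = 0.08 m
dP = 83 mmHg = 11065.726 Pa
Q = 1.5123e-04 m^3/s


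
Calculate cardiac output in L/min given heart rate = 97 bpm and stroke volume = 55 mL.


CO = HR * SV
CO = 97 * 55 / 1000
CO = 5.335 L/min


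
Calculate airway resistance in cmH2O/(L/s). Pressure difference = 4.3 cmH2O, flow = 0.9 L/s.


R = dP / flow
R = 4.3 / 0.9
R = 4.778 cmH2O/(L/s)


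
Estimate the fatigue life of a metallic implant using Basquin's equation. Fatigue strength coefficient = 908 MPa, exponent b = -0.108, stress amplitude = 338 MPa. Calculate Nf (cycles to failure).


sigma_a = sigma_f' * (2Nf)^b
2Nf = (sigma_a/sigma_f')^(1/b)
2Nf = (338/908)^(1/-0.108)
2Nf = 9414.3082
Nf = 4707


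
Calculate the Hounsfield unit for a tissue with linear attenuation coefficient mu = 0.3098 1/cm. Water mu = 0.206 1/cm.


HU = ((mu_tissue - mu_water) / mu_water) * 1000
HU = ((0.3098 - 0.206) / 0.206) * 1000
HU = 503.9


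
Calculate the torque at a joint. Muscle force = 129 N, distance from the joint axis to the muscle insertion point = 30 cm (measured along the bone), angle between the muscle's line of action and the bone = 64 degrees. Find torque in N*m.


Torque = F * d * sin(theta)   (moment arm = d*sin(theta))
d = 30 cm = 0.3 m
Torque = 129 * 0.3 * sin(64)
Torque = 34.78 N*m


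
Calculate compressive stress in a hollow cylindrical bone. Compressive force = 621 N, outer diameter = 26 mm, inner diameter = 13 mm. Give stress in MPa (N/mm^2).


A = pi*(r_o^2 - r_i^2)
r_o = 13 mm, r_i = 6.5 mm
A = 398.197 mm^2
sigma = F/A = 621 / 398.197
sigma = 1.56 MPa


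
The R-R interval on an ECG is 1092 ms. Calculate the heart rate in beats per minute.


HR = 60 / RR_interval(s)
RR = 1092 ms = 1.092 s
HR = 60 / 1.092 = 54.95 bpm


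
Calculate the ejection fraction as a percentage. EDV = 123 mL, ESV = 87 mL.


SV = EDV - ESV = 123 - 87 = 36 mL
EF = SV/EDV * 100 = 36/123 * 100
EF = 29.27%


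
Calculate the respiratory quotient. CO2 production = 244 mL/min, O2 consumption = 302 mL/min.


RQ = VCO2 / VO2
RQ = 244 / 302
RQ = 0.8079


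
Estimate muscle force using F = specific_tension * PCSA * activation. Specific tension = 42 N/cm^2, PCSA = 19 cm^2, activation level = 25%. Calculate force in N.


F = sigma * PCSA * activation
F = 42 * 19 * 0.25
F = 199.5 N


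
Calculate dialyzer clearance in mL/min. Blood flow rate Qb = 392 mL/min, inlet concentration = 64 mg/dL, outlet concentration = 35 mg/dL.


K = Qb * (Cb_in - Cb_out) / Cb_in
K = 392 * (64 - 35) / 64
K = 177.6 mL/min


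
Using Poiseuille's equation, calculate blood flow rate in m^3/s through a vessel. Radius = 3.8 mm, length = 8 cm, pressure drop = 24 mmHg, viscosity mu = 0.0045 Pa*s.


Q = pi*r^4*dP / (8*mu*L)
r = 0.0038 m, L = 0.08 m
dP = 24 mmHg = 3199.728 Pa
Q = 7.2779e-04 m^3/s


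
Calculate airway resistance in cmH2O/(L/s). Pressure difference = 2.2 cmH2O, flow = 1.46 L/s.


R = dP / flow
R = 2.2 / 1.46
R = 1.507 cmH2O/(L/s)


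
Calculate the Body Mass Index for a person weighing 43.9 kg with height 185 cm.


BMI = weight / height^2
height = 185 cm = 1.85 m
BMI = 43.9 / 1.85^2
BMI = 12.83 kg/m^2


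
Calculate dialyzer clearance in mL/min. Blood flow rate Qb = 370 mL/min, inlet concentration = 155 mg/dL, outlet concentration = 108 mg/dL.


K = Qb * (Cb_in - Cb_out) / Cb_in
K = 370 * (155 - 108) / 155
K = 112.2 mL/min


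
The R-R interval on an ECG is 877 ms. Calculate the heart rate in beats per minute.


HR = 60 / RR_interval(s)
RR = 877 ms = 0.877 s
HR = 60 / 0.877 = 68.42 bpm


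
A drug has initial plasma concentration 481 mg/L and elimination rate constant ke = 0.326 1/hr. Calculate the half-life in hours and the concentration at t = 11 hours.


t_half = ln(2) / ke = 0.693147 / 0.326 = 2.126 hr
C(t) = C0 * exp(-ke*t) = 481 * exp(-0.326*11)
C(11) = 13.33 mg/L


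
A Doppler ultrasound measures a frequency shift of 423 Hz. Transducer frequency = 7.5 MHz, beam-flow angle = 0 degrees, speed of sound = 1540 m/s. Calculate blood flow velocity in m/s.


v = fd * c / (2 * f0 * cos(theta))
v = 423 * 1540 / (2 * 7.5000e+06 * cos(0))
v = 0.04343 m/s


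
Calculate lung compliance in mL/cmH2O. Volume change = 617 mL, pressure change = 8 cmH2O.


C = dV / dP
C = 617 / 8
C = 77.12 mL/cmH2O


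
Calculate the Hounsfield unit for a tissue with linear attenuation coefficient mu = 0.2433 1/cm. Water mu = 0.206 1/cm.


HU = ((mu_tissue - mu_water) / mu_water) * 1000
HU = ((0.2433 - 0.206) / 0.206) * 1000
HU = 181.1


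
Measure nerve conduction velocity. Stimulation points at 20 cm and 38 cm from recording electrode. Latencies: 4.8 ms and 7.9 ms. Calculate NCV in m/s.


Distance = (38 - 20) / 100 = 0.18 m
dt = (7.9 - 4.8) / 1000 = 0.0031 s
NCV = dist / dt = 58.06 m/s


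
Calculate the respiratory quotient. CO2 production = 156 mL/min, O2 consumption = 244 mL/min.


RQ = VCO2 / VO2
RQ = 156 / 244
RQ = 0.6393


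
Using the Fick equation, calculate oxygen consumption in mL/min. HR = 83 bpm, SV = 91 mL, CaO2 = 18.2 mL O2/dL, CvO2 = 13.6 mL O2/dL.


CO = HR*SV = 83*91/1000 = 7.553 L/min
a-v O2 diff = 18.2 - 13.6 = 4.6 mL/dL
VO2 = CO * (CaO2-CvO2) * 10 dL/L
VO2 = 7.553 * 4.6 * 10
VO2 = 347.4 mL/min


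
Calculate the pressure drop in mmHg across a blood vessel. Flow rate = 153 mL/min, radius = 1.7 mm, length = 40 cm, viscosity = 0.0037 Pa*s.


dP = 8*mu*L*Q / (pi*r^4)
Q = 153 mL/min = 2.55e-06 m^3/s
dP = 1150.66 Pa = 1150.66 / 133.322 mmHg = 8.631 mmHg


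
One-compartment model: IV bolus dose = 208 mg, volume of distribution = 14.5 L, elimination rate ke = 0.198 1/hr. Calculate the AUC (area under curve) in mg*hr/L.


C0 = Dose/Vd = 208/14.5 = 14.3448 mg/L
AUC = C0/ke = 14.3448/0.198
AUC = 72.45 mg*hr/L


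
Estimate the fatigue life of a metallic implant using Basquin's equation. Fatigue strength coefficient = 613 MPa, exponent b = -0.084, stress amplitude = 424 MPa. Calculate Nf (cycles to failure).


sigma_a = sigma_f' * (2Nf)^b
2Nf = (sigma_a/sigma_f')^(1/b)
2Nf = (424/613)^(1/-0.084)
2Nf = 80.517134
Nf = 40.26


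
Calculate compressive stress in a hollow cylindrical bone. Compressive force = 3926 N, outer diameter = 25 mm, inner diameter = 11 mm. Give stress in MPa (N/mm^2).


A = pi*(r_o^2 - r_i^2)
r_o = 12.5 mm, r_i = 5.5 mm
A = 395.841 mm^2
sigma = F/A = 3926 / 395.841
sigma = 9.918 MPa


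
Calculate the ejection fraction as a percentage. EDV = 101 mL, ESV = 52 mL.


SV = EDV - ESV = 101 - 52 = 49 mL
EF = SV/EDV * 100 = 49/101 * 100
EF = 48.51%


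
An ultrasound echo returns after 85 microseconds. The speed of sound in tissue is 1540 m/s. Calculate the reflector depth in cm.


depth = c * t / 2
t = 85 us = 8.5000e-05 s
depth = 1540 * 8.5000e-05 / 2
depth = 0.06545 m = 6.545 cm


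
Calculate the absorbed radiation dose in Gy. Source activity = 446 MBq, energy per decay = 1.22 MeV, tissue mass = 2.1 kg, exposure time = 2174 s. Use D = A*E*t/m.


A = 446 MBq = 4.4600e+08 Bq
E = 1.22 MeV = 1.95444e-13 J
D = A*E*t/m = 4.4600e+08*1.95444e-13*2174/2.1
D = 0.09024 Gy


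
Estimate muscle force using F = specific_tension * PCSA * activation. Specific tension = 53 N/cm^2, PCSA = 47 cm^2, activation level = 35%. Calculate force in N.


F = sigma * PCSA * activation
F = 53 * 47 * 0.35
F = 871.8 N


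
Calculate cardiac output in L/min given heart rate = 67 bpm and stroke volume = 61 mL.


CO = HR * SV
CO = 67 * 61 / 1000
CO = 4.087 L/min


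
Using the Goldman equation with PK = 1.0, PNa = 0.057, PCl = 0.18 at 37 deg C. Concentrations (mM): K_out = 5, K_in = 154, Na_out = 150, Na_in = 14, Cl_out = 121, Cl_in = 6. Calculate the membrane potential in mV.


Vm = (RT/F)*ln((PK*Ko + PNa*Nao + PCl*Cli)/(PK*Ki + PNa*Nai + PCl*Clo))
Numer = 14.63, Denom = 176.578
Vm = -66.56 mV


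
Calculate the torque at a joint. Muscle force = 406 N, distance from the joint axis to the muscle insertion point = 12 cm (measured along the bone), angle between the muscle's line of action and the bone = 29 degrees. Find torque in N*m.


Torque = F * d * sin(theta)   (moment arm = d*sin(theta))
d = 12 cm = 0.12 m
Torque = 406 * 0.12 * sin(29)
Torque = 23.62 N*m


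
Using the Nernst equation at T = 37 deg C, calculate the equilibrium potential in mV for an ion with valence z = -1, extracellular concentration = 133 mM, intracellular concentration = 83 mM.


E = (RT/(zF)) * ln(C_out/C_in)
T = 37 + 273.15 = 310.15 K
E = (8.314 * 310.15 / (-1 * 96485)) * ln(133/83)
E = -12.6 mV


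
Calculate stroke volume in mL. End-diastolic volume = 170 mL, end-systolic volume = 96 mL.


SV = EDV - ESV
SV = 170 - 96
SV = 74 mL


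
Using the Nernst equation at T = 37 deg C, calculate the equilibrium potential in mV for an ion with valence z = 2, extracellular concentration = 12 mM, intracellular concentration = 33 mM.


E = (RT/(zF)) * ln(C_out/C_in)
T = 37 + 273.15 = 310.15 K
E = (8.314 * 310.15 / (2 * 96485)) * ln(12/33)
E = -13.52 mV


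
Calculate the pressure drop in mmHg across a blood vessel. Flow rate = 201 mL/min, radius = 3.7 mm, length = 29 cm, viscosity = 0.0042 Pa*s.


dP = 8*mu*L*Q / (pi*r^4)
Q = 201 mL/min = 3.35e-06 m^3/s
dP = 55.4403 Pa = 55.4403 / 133.322 mmHg = 0.4158 mmHg


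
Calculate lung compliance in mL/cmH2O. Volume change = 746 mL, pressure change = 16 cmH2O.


C = dV / dP
C = 746 / 16
C = 46.62 mL/cmH2O


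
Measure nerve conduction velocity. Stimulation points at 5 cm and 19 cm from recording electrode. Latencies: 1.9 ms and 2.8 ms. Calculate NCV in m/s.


Distance = (19 - 5) / 100 = 0.14 m
dt = (2.8 - 1.9) / 1000 = 9.0000e-04 s
NCV = dist / dt = 155.6 m/s


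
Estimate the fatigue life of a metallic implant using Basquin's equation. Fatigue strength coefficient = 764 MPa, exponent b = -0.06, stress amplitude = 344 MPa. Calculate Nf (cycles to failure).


sigma_a = sigma_f' * (2Nf)^b
2Nf = (sigma_a/sigma_f')^(1/b)
2Nf = (344/764)^(1/-0.06)
2Nf = 596460.84
Nf = 2.982e+05


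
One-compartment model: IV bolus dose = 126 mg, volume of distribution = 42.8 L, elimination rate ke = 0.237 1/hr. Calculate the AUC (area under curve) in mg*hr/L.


C0 = Dose/Vd = 126/42.8 = 2.94393 mg/L
AUC = C0/ke = 2.94393/0.237
AUC = 12.42 mg*hr/L


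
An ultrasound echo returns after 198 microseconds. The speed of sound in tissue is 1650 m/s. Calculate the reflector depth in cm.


depth = c * t / 2
t = 198 us = 1.9800e-04 s
depth = 1650 * 1.9800e-04 / 2
depth = 0.16335 m = 16.335 cm


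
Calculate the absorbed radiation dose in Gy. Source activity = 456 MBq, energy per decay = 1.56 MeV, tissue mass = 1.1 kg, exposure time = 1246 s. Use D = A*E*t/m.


A = 456 MBq = 4.5600e+08 Bq
E = 1.56 MeV = 2.49912e-13 J
D = A*E*t/m = 4.5600e+08*2.49912e-13*1246/1.1
D = 0.1291 Gy


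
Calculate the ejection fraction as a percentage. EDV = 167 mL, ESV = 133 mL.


SV = EDV - ESV = 167 - 133 = 34 mL
EF = SV/EDV * 100 = 34/167 * 100
EF = 20.36%


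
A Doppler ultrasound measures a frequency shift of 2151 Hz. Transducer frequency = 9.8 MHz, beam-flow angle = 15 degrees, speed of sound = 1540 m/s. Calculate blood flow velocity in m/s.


v = fd * c / (2 * f0 * cos(theta))
v = 2151 * 1540 / (2 * 9.8000e+06 * cos(15))
v = 0.175 m/s


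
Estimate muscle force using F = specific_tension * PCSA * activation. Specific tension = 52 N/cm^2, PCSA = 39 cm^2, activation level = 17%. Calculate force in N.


F = sigma * PCSA * activation
F = 52 * 39 * 0.17
F = 344.8 N


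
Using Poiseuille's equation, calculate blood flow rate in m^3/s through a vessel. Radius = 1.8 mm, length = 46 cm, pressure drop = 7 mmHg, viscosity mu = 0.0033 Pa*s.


Q = pi*r^4*dP / (8*mu*L)
r = 0.0018 m, L = 0.46 m
dP = 7 mmHg = 933.254 Pa
Q = 2.5344e-06 m^3/s


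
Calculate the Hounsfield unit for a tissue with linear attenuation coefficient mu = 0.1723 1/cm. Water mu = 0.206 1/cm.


HU = ((mu_tissue - mu_water) / mu_water) * 1000
HU = ((0.1723 - 0.206) / 0.206) * 1000
HU = -163.6


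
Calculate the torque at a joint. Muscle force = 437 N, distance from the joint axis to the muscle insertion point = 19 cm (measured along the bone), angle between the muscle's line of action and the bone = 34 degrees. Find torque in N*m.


Torque = F * d * sin(theta)   (moment arm = d*sin(theta))
d = 19 cm = 0.19 m
Torque = 437 * 0.19 * sin(34)
Torque = 46.43 N*m


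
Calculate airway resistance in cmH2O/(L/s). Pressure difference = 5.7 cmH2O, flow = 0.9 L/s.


R = dP / flow
R = 5.7 / 0.9
R = 6.333 cmH2O/(L/s)


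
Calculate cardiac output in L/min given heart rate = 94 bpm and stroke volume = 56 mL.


CO = HR * SV
CO = 94 * 56 / 1000
CO = 5.264 L/min


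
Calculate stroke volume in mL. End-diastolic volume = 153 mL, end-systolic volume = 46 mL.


SV = EDV - ESV
SV = 153 - 46
SV = 107 mL


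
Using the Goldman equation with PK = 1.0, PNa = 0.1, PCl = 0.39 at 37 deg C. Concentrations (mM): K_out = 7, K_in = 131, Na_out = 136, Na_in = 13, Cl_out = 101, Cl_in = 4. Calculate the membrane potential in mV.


Vm = (RT/F)*ln((PK*Ko + PNa*Nao + PCl*Cli)/(PK*Ki + PNa*Nai + PCl*Clo))
Numer = 22.16, Denom = 171.69
Vm = -54.72 mV


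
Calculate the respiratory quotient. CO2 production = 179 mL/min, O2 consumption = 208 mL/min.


RQ = VCO2 / VO2
RQ = 179 / 208
RQ = 0.8606


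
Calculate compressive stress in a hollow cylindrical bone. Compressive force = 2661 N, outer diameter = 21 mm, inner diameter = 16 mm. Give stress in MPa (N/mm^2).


A = pi*(r_o^2 - r_i^2)
r_o = 10.5 mm, r_i = 8 mm
A = 145.299 mm^2
sigma = F/A = 2661 / 145.299
sigma = 18.31 MPa


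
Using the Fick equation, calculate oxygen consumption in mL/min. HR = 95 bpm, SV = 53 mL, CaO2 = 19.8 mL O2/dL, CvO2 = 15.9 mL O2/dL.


CO = HR*SV = 95*53/1000 = 5.035 L/min
a-v O2 diff = 19.8 - 15.9 = 3.9 mL/dL
VO2 = CO * (CaO2-CvO2) * 10 dL/L
VO2 = 5.035 * 3.9 * 10
VO2 = 196.4 mL/min


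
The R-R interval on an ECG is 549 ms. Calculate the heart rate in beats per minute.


HR = 60 / RR_interval(s)
RR = 549 ms = 0.549 s
HR = 60 / 0.549 = 109.3 bpm


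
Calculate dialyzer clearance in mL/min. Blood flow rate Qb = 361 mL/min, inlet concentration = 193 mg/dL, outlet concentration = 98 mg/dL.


K = Qb * (Cb_in - Cb_out) / Cb_in
K = 361 * (193 - 98) / 193
K = 177.7 mL/min


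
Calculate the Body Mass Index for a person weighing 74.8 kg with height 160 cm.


BMI = weight / height^2
height = 160 cm = 1.6 m
BMI = 74.8 / 1.6^2
BMI = 29.22 kg/m^2


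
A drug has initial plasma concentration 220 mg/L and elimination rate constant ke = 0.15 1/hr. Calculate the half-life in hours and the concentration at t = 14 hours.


t_half = ln(2) / ke = 0.693147 / 0.15 = 4.621 hr
C(t) = C0 * exp(-ke*t) = 220 * exp(-0.15*14)
C(14) = 26.94 mg/L


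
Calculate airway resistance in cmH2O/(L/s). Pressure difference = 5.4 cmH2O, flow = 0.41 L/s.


R = dP / flow
R = 5.4 / 0.41
R = 13.17 cmH2O/(L/s)


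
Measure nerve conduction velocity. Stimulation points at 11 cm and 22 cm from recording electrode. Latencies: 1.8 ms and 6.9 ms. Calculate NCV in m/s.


Distance = (22 - 11) / 100 = 0.11 m
dt = (6.9 - 1.8) / 1000 = 0.0051 s
NCV = dist / dt = 21.57 m/s


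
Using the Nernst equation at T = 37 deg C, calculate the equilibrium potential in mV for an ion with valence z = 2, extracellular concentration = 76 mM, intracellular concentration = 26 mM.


E = (RT/(zF)) * ln(C_out/C_in)
T = 37 + 273.15 = 310.15 K
E = (8.314 * 310.15 / (2 * 96485)) * ln(76/26)
E = 14.33 mV


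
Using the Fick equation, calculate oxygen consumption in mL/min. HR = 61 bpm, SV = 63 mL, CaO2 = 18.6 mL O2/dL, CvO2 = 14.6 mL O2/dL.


CO = HR*SV = 61*63/1000 = 3.843 L/min
a-v O2 diff = 18.6 - 14.6 = 4 mL/dL
VO2 = CO * (CaO2-CvO2) * 10 dL/L
VO2 = 3.843 * 4 * 10
VO2 = 153.7 mL/min


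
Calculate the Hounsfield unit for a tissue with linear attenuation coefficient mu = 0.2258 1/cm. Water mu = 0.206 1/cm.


HU = ((mu_tissue - mu_water) / mu_water) * 1000
HU = ((0.2258 - 0.206) / 0.206) * 1000
HU = 96.12


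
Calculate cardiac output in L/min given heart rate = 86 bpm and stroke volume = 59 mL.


CO = HR * SV
CO = 86 * 59 / 1000
CO = 5.074 L/min


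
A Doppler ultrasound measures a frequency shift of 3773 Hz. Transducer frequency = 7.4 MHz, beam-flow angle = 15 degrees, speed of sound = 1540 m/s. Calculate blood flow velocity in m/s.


v = fd * c / (2 * f0 * cos(theta))
v = 3773 * 1540 / (2 * 7.4000e+06 * cos(15))
v = 0.4064 m/s


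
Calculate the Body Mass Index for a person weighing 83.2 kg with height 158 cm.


BMI = weight / height^2
height = 158 cm = 1.58 m
BMI = 83.2 / 1.58^2
BMI = 33.33 kg/m^2


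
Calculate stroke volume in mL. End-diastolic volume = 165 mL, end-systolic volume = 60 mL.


SV = EDV - ESV
SV = 165 - 60
SV = 105 mL


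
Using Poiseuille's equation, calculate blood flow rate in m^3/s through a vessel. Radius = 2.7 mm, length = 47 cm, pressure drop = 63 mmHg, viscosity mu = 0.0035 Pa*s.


Q = pi*r^4*dP / (8*mu*L)
r = 0.0027 m, L = 0.47 m
dP = 63 mmHg = 8399.286 Pa
Q = 1.0656e-04 m^3/s


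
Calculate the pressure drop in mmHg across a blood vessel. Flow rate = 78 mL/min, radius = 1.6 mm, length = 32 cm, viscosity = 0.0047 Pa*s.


dP = 8*mu*L*Q / (pi*r^4)
Q = 78 mL/min = 1.3e-06 m^3/s
dP = 759.716 Pa = 759.716 / 133.322 mmHg = 5.698 mmHg


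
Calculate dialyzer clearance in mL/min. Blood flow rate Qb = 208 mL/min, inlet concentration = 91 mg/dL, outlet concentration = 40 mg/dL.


K = Qb * (Cb_in - Cb_out) / Cb_in
K = 208 * (91 - 40) / 91
K = 116.6 mL/min


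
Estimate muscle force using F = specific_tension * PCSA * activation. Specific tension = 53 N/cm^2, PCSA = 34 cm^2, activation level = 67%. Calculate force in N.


F = sigma * PCSA * activation
F = 53 * 34 * 0.67
F = 1207 N


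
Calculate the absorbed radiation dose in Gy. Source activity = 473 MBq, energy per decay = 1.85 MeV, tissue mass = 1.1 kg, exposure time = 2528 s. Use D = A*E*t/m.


A = 473 MBq = 4.7300e+08 Bq
E = 1.85 MeV = 2.9637e-13 J
D = A*E*t/m = 4.7300e+08*2.9637e-13*2528/1.1
D = 0.3222 Gy


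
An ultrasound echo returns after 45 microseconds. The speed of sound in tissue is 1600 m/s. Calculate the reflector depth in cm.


depth = c * t / 2
t = 45 us = 4.5000e-05 s
depth = 1600 * 4.5000e-05 / 2
depth = 0.036 m = 3.6 cm


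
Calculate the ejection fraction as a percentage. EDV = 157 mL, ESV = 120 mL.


SV = EDV - ESV = 157 - 120 = 37 mL
EF = SV/EDV * 100 = 37/157 * 100
EF = 23.57%


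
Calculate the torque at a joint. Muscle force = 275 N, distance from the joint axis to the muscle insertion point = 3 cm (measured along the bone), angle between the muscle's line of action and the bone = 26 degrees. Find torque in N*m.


Torque = F * d * sin(theta)   (moment arm = d*sin(theta))
d = 3 cm = 0.03 m
Torque = 275 * 0.03 * sin(26)
Torque = 3.617 N*m


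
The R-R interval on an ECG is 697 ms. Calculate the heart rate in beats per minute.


HR = 60 / RR_interval(s)
RR = 697 ms = 0.697 s
HR = 60 / 0.697 = 86.08 bpm


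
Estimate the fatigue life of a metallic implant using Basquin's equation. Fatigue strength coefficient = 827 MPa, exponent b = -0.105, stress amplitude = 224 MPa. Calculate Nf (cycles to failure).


sigma_a = sigma_f' * (2Nf)^b
2Nf = (sigma_a/sigma_f')^(1/b)
2Nf = (224/827)^(1/-0.105)
2Nf = 252611.02
Nf = 1.263e+05
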